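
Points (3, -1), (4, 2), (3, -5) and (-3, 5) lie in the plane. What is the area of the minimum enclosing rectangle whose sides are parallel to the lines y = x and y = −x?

In coordinates u = x + y, v = x − y the rectangle is axis-aligned; the map (x,y)→(u,v) scales areas by 2.
u-values: 2, 6, -2, 2; range = 6 − (-2) = 8.
v-values: 4, 2, 8, -8; range = 8 − (-8) = 16.
Area = (8 × 16) / 2 = 64.

64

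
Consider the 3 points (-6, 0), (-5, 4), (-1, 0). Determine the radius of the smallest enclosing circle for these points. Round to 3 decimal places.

Call the three points A, B, C in the order given.
Side lengths²: AB² = 17, AC² = 25, BC² = 32.
Since BC² = 32 < 25 + 17 = 42, the triangle is acute, so the smallest enclosing circle is the circumcircle.
Circumcentre = (-3.5, 1.5), r² = 8.5.
r = √(8.5) ≈ 2.915.

2.915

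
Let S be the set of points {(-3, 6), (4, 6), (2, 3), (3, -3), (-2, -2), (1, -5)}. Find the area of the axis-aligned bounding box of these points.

x ranges over [-3, 4], width 7.
y ranges over [-5, 6], height 11.
Area = 7 × 11 = 77.

77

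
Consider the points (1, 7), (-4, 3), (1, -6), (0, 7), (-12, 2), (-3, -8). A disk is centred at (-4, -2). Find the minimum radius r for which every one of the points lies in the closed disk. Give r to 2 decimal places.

The required radius is the distance from (-4, -2) to the farthest point.
Squared distances: 106, 25, 41, 97, 80, 37.
Maximum is 106, attained at (1, 7).
r = √106 ≈ 10.30.

10.30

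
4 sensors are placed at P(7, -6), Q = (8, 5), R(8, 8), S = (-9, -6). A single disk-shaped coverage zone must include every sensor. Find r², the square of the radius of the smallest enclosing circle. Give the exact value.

121.25

A smallest enclosing disk is always determined by at most three of the input points on its boundary.
The farthest pair is R–S with squared distance 485. The circle on this segment as diameter has centre (-0.5, 1) and r² = 485/4 = 121.25.
Check P: distance² to centre = 105.25 ≤ 121.25, so it lies inside.
All remaining points lie in this disk, and no smaller disk contains both endpoints, so this is the minimum enclosing circle.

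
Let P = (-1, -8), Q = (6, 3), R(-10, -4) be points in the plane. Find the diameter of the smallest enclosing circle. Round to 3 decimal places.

Side lengths²: PQ² = 170, PR² = 97, QR² = 305.
Since QR² = 305 ≥ 170 + 97 = 267, the angle opposite QR is not acute, so the smallest enclosing circle has QR as diameter.
Centre = midpoint of QR = (-2, -0.5), r² = 305/4 = 76.25.
Diameter = 2r = 2√(76.25) ≈ 17.464.

17.464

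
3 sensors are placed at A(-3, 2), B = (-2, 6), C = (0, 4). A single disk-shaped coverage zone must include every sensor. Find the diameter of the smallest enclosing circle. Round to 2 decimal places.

Side lengths²: AB² = 17, AC² = 13, BC² = 8.
Since AB² = 17 < 13 + 8 = 21, the triangle is acute, so the smallest enclosing circle is the circumcircle.
Circumcentre = (-2.1, 3.9), r² = 4.42.
Diameter = 2r = 2√(4.42) ≈ 4.20.

4.20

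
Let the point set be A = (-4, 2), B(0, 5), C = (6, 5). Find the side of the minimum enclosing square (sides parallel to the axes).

The bounding box has width 10 and height 3.
An axis-aligned square enclosing the set must have side ≥ max(width, height).
So the minimum side is max(10, 3) = 10.

10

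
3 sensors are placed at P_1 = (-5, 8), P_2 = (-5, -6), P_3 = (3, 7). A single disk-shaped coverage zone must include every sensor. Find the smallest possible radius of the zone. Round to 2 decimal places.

Side lengths²: P_1P_2² = 196, P_1P_3² = 65, P_2P_3² = 233.
Since P_2P_3² = 233 < 196 + 65 = 261, the triangle is acute, so the smallest enclosing circle is the circumcircle.
Circumcentre = (-1.8125, 1), r² = 59.16015625.
r = √(59.16015625) ≈ 7.69.

7.69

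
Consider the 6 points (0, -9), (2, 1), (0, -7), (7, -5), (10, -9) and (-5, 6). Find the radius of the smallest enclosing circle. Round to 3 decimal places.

10.607

A smallest enclosing disk is always determined by at most three of the input points on its boundary.
The farthest pair is (10, -9)–(-5, 6) with squared distance 450. The circle on this segment as diameter has centre (2.5, -1.5) and r² = 450/4 = 112.5.
Check (0, -9): distance² to centre = 62.5 ≤ 112.5, so it lies inside.
All remaining points lie in this disk, and no smaller disk contains both endpoints, so this is the minimum enclosing circle.
r = √(112.5) ≈ 10.607.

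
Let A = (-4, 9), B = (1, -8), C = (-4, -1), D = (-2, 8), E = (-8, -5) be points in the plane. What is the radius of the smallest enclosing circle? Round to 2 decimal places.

A smallest enclosing disk is always determined by at most three of the input points on its boundary.
The farthest pair is A–B with squared distance 314. The circle on this segment as diameter has centre (-1.5, 0.5) and r² = 314/4 = 78.5.
Check C: distance² to centre = 8.5 ≤ 78.5, so it lies inside.
All remaining points lie in this disk, and no smaller disk contains both endpoints, so this is the minimum enclosing circle.
r = √(78.5) ≈ 8.86.

8.86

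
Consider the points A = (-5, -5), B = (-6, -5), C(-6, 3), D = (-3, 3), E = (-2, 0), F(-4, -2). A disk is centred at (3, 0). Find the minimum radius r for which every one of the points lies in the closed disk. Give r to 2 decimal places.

10.30

The required radius is the distance from (3, 0) to the farthest point.
Squared distances: 89, 106, 90, 45, 25, 53.
Maximum is 106, attained at B.
r = √106 ≈ 10.30.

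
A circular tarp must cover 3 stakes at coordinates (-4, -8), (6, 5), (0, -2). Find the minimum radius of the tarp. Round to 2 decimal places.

Call the three points A, B, C in the order given.
Side lengths²: AB² = 269, AC² = 52, BC² = 85.
Since AB² = 269 ≥ 85 + 52 = 137, the angle opposite AB is not acute, so the smallest enclosing circle has AB as diameter.
Centre = midpoint of AB = (1, -1.5), r² = 269/4 = 67.25.
r = √(67.25) ≈ 8.20.

8.20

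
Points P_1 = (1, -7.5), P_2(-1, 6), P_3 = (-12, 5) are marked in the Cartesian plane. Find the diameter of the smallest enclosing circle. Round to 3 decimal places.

18.035

Side lengths²: P_1P_2² = 186.25, P_1P_3² = 325.25, P_2P_3² = 122.
Since P_1P_3² = 325.25 ≥ 186.25 + 122 = 308.25, the angle opposite P_1P_3 is not acute, so the smallest enclosing circle has P_1P_3 as diameter.
Centre = midpoint of P_1P_3 = (-5.5, -1.25), r² = 325.25/4 = 81.3125.
Diameter = 2r = 2√(81.3125) ≈ 18.035.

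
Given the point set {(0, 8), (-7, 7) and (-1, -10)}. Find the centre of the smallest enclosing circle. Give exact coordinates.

Call the three points A, B, C in the order given.
Side lengths²: AB² = 50, AC² = 325, BC² = 325.
Since BC² = 325 < 325 + 50 = 375, the triangle is acute, so the smallest enclosing circle is the circumcircle.
Circumcentre = (-2.3, -0.9), r² = 84.5.
Centre = (-2.3, -0.9).

(-2.3, -0.9)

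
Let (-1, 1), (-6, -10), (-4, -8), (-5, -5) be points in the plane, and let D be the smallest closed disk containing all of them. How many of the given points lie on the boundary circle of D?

The minimum enclosing circle of a finite set is fixed by two of the points (as a diameter) or three (as a circumcircle).
The farthest pair is (-1, 1)–(-6, -10) with squared distance 146. The circle on this segment as diameter has centre (-3.5, -4.5) and r² = 146/4 = 36.5.
Check (-4, -8): distance² to centre = 12.5 ≤ 36.5, so it lies inside.
All remaining points lie in this disk, and no smaller disk contains both endpoints, so this is the minimum enclosing circle.
The points at distance exactly r from the centre are (-1, 1), (-6, -10) — 2 points.

2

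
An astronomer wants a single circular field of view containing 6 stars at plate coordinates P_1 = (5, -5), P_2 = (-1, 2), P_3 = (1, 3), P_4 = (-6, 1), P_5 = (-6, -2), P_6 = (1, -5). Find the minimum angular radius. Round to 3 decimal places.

6.265

By Welzl's lemma the MEC is supported by two points (diametrically opposite) or three points (on a circumcircle).
The farthest pair is P_1–P_4 with squared distance 157. The circle on this segment as diameter has centre (-0.5, -2) and r² = 157/4 = 39.25.
Check P_2: distance² to centre = 16.25 ≤ 39.25, so it lies inside.
All remaining points lie in this disk, and no smaller disk contains both endpoints, so this is the minimum enclosing circle.
r = √(39.25) ≈ 6.265.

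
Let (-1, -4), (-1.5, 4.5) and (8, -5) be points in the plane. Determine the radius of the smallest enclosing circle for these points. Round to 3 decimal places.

Call the three points A, B, C in the order given.
Side lengths²: AB² = 72.5, AC² = 82, BC² = 180.5.
Since BC² = 180.5 ≥ 82 + 72.5 = 154.5, the angle opposite BC is not acute, so the smallest enclosing circle has BC as diameter.
Centre = midpoint of BC = (3.25, -0.25), r² = 180.5/4 = 45.125.
r = √(45.125) ≈ 6.718.

6.718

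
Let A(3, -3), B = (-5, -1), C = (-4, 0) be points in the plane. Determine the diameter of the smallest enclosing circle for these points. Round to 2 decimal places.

8.25

Side lengths²: AB² = 68, AC² = 58, BC² = 2.
Since AB² = 68 ≥ 58 + 2 = 60, the angle opposite AB is not acute, so the smallest enclosing circle has AB as diameter.
Centre = midpoint of AB = (-1, -2), r² = 68/4 = 17.
Diameter = 2r = 2√17 ≈ 8.25.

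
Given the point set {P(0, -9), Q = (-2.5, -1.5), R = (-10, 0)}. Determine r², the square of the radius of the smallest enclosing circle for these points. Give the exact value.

45.25

Side lengths²: PQ² = 62.5, PR² = 181, QR² = 58.5.
Since PR² = 181 ≥ 62.5 + 58.5 = 121, the angle opposite PR is not acute, so the smallest enclosing circle has PR as diameter.
Centre = midpoint of PR = (-5, -4.5), r² = 181/4 = 45.25.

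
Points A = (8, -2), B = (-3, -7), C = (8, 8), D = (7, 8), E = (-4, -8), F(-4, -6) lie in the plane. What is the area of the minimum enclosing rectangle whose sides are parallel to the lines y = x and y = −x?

In coordinates u = x + y, v = x − y the rectangle is axis-aligned; the map (x,y)→(u,v) scales areas by 2.
u-values: 6, -10, 16, 15, -12, -10; range = 16 − (-12) = 28.
v-values: 10, 4, 0, -1, 4, 2; range = 10 − (-1) = 11.
Area = (28 × 11) / 2 = 154.

154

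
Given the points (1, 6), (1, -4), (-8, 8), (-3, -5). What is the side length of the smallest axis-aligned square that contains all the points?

The bounding box has width 9 and height 13.
An axis-aligned square enclosing the set must have side ≥ max(width, height).
So the minimum side is max(9, 13) = 13.

13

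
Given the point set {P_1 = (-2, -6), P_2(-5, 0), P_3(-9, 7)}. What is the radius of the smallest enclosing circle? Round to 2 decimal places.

Side lengths²: P_1P_2² = 45, P_1P_3² = 218, P_2P_3² = 65.
Since P_1P_3² = 218 ≥ 65 + 45 = 110, the angle opposite P_1P_3 is not acute, so the smallest enclosing circle has P_1P_3 as diameter.
Centre = midpoint of P_1P_3 = (-5.5, 0.5), r² = 218/4 = 54.5.
r = √(54.5) ≈ 7.38.

7.38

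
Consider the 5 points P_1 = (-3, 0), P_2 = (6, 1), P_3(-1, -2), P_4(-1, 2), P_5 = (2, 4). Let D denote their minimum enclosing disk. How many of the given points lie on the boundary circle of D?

By Welzl's lemma the MEC is supported by two points (diametrically opposite) or three points (on a circumcircle).
The farthest pair is P_1–P_2 with squared distance 82. The circle on this segment as diameter has centre (1.5, 0.5) and r² = 82/4 = 20.5.
Check P_3: distance² to centre = 12.5 ≤ 20.5, so it lies inside.
All remaining points lie in this disk, and no smaller disk contains both endpoints, so this is the minimum enclosing circle.
The points at distance exactly r from the centre are P_1, P_2 — 2 points.

2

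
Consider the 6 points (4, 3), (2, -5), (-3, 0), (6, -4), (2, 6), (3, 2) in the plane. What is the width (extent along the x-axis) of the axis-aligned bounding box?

max x = 6, min x = -3, so width = 9.

9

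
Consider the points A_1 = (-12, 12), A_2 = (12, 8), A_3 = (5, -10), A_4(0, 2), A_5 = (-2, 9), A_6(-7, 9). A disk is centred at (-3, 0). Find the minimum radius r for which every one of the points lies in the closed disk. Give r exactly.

The required radius is the distance from (-3, 0) to the farthest point.
Squared distances: 225, 289, 164, 13, 82, 97.
Maximum is 289, attained at A_2.
r = √289 = 17.

17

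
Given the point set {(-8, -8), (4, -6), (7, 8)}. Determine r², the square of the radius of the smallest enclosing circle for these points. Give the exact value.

120.25

Call the three points A, B, C in the order given.
Side lengths²: AB² = 148, AC² = 481, BC² = 205.
Since AC² = 481 ≥ 205 + 148 = 353, the angle opposite AC is not acute, so the smallest enclosing circle has AC as diameter.
Centre = midpoint of AC = (-0.5, 0), r² = 481/4 = 120.25.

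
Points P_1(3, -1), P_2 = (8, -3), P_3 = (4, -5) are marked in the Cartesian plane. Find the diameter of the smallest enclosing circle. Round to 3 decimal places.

Side lengths²: P_1P_2² = 29, P_1P_3² = 17, P_2P_3² = 20.
Since P_1P_2² = 29 < 20 + 17 = 37, the triangle is acute, so the smallest enclosing circle is the circumcircle.
Circumcentre = (95/18, -23/9), r² = 2465/324.
Diameter = 2r = 2√(2465/324) ≈ 5.517.

5.517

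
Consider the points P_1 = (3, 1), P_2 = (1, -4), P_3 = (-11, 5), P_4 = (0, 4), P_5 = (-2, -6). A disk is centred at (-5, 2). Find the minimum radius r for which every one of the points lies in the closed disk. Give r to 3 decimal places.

8.544

The required radius is the distance from (-5, 2) to the farthest point.
Squared distances: 65, 72, 45, 29, 73.
Maximum is 73, attained at P_5.
r = √73 ≈ 8.544.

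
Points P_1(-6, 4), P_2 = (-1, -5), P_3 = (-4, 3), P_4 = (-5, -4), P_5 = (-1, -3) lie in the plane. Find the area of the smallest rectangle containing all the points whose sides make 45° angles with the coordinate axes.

56

In coordinates u = x + y, v = x − y the rectangle is axis-aligned; the map (x,y)→(u,v) scales areas by 2.
u-values: -2, -6, -1, -9, -4; range = -1 − (-9) = 8.
v-values: -10, 4, -7, -1, 2; range = 4 − (-10) = 14.
Area = (8 × 14) / 2 = 56.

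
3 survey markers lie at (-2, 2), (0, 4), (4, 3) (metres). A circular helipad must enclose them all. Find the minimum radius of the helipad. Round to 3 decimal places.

Call the three points A, B, C in the order given.
Side lengths²: AB² = 8, AC² = 37, BC² = 17.
Since AC² = 37 ≥ 17 + 8 = 25, the angle opposite AC is not acute, so the smallest enclosing circle has AC as diameter.
Centre = midpoint of AC = (1, 2.5), r² = 37/4 = 9.25.
r = √(9.25) ≈ 3.041.

3.041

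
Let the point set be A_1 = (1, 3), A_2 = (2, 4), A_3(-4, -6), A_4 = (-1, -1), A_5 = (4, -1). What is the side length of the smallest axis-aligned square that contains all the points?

10

The bounding box has width 8 and height 10.
An axis-aligned square enclosing the set must have side ≥ max(width, height).
So the minimum side is max(8, 10) = 10.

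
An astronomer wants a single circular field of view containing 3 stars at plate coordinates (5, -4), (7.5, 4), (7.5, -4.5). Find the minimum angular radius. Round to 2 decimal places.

4.27

Call the three points A, B, C in the order given.
Side lengths²: AB² = 70.25, AC² = 6.5, BC² = 72.25.
Since BC² = 72.25 < 70.25 + 6.5 = 76.75, the triangle is acute, so the smallest enclosing circle is the circumcircle.
Circumcentre = (7.05, -0.25), r² = 18.265.
r = √(18.265) ≈ 4.27.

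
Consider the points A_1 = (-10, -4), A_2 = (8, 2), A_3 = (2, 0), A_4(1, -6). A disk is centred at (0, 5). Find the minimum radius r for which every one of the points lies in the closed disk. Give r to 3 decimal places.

The required radius is the distance from (0, 5) to the farthest point.
Squared distances: 181, 73, 29, 122.
Maximum is 181, attained at A_1.
r = √181 ≈ 13.454.

13.454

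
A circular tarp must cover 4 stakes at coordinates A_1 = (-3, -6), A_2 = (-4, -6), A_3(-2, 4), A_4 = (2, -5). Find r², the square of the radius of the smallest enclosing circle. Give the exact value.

46657/1682

The minimum enclosing circle is determined by three boundary points: A_2, A_3, A_4.
Their circumcentre is (-99/58, -73/58) with r² = 46657/1682.
The farthest remaining point A_1 is at distance² 40625/1682 ≤ 46657/1682.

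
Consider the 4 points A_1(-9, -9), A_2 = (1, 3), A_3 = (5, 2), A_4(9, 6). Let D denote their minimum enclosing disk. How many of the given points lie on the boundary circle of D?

The farthest pair is A_1–A_4 with squared distance 549. The circle on this segment as diameter has centre (0, -1.5) and r² = 549/4 = 137.25.
Check A_2: distance² to centre = 21.25 ≤ 137.25, so it lies inside.
All remaining points lie in this disk, and no smaller disk contains both endpoints, so this is the minimum enclosing circle.
The points at distance exactly r from the centre are A_1, A_4 — 2 points.

2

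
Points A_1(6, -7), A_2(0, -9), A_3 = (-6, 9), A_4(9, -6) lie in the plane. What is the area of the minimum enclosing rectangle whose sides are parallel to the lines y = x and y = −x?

In coordinates u = x + y, v = x − y the rectangle is axis-aligned; the map (x,y)→(u,v) scales areas by 2.
u-values: -1, -9, 3, 3; range = 3 − (-9) = 12.
v-values: 13, 9, -15, 15; range = 15 − (-15) = 30.
Area = (12 × 30) / 2 = 180.

180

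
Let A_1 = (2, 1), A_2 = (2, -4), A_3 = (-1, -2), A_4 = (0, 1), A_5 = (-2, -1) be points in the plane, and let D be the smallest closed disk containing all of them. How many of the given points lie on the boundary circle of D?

By Welzl's lemma the MEC is supported by two points (diametrically opposite) or three points (on a circumcircle).
The minimum enclosing circle is determined by three boundary points: A_1, A_2, A_5.
Their circumcentre is (0.75, -1.5) with r² = 7.8125.
The farthest remaining point A_4 is at distance² 6.8125 ≤ 7.8125.
The points at distance exactly r from the centre are A_1, A_2, A_5 — 3 points.

3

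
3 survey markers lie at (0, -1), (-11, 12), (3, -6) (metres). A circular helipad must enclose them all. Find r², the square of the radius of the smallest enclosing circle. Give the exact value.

130

Call the three points A, B, C in the order given.
Side lengths²: AB² = 290, AC² = 34, BC² = 520.
Since BC² = 520 ≥ 290 + 34 = 324, the angle opposite BC is not acute, so the smallest enclosing circle has BC as diameter.
Centre = midpoint of BC = (-4, 3), r² = 520/4 = 130.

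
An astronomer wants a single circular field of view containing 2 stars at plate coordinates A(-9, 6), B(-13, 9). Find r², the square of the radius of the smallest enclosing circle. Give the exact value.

The smallest circle enclosing two points has them as diameter endpoints.
Centre = midpoint = (-11, 7.5); r² = |AB|²/4 = 25/4 = 6.25.

6.25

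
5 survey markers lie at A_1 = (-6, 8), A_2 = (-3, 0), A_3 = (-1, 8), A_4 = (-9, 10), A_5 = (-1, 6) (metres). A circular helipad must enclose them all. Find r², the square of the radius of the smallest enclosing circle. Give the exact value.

34

The minimum enclosing circle of a finite set is fixed by two of the points (as a diameter) or three (as a circumcircle).
The farthest pair is A_2–A_4 with squared distance 136. The circle on this segment as diameter has centre (-6, 5) and r² = 136/4 = 34.
Check A_1: distance² to centre = 9 ≤ 34, so it lies inside.
All remaining points lie in this disk, and no smaller disk contains both endpoints, so this is the minimum enclosing circle.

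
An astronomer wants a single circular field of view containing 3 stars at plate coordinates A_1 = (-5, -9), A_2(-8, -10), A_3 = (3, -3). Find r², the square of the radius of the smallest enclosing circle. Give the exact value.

42.5

Side lengths²: A_1A_2² = 10, A_1A_3² = 100, A_2A_3² = 170.
Since A_2A_3² = 170 ≥ 100 + 10 = 110, the angle opposite A_2A_3 is not acute, so the smallest enclosing circle has A_2A_3 as diameter.
Centre = midpoint of A_2A_3 = (-2.5, -6.5), r² = 170/4 = 42.5.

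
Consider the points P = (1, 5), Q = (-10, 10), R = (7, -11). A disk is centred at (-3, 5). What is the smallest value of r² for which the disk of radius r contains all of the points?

The required radius is the distance from (-3, 5) to the farthest point.
Squared distances: 16, 74, 356.
Maximum is 356, attained at R.

356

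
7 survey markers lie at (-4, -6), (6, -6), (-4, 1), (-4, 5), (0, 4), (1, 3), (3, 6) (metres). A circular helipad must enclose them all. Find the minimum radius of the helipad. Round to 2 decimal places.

7.43

The minimum enclosing circle of a finite set is fixed by two of the points (as a diameter) or three (as a circumcircle).
The farthest pair is (6, -6)–(-4, 5) with squared distance 221. The circle on this segment as diameter has centre (1, -0.5) and r² = 221/4 = 55.25.
Check (-4, -6): distance² to centre = 55.25 ≤ 55.25, so it lies inside.
All remaining points lie in this disk, and no smaller disk contains both endpoints, so this is the minimum enclosing circle.
r = √(55.25) ≈ 7.43.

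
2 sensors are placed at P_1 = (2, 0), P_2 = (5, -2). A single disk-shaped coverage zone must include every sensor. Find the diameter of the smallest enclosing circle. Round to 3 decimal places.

The smallest circle enclosing two points has them as diameter endpoints.
Centre = midpoint = (3.5, -1); r² = |P_1P_2|²/4 = 13/4 = 3.25.
Diameter = 2r = 2√(3.25) ≈ 3.606.

3.606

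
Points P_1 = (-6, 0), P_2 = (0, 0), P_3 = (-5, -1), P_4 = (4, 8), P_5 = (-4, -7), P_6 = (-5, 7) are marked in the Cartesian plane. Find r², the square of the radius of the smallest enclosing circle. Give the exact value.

72.25

A smallest enclosing disk is always determined by at most three of the input points on its boundary.
The farthest pair is P_4–P_5 with squared distance 289. The circle on this segment as diameter has centre (0, 0.5) and r² = 289/4 = 72.25.
Check P_1: distance² to centre = 36.25 ≤ 72.25, so it lies inside.
All remaining points lie in this disk, and no smaller disk contains both endpoints, so this is the minimum enclosing circle.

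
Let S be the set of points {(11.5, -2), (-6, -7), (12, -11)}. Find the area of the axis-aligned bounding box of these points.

x ranges over [-6, 12], width 18.
y ranges over [-11, -2], height 9.
Area = 18 × 9 = 162.

162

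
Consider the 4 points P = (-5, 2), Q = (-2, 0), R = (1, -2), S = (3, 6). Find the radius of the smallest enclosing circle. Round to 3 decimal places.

A smallest enclosing disk is always determined by at most three of the input points on its boundary.
The minimum enclosing circle is determined by three boundary points: P, R, S.
Their circumcentre is (-2/7, 18/7) with r² = 1105/49.
The farthest remaining point Q is at distance² 468/49 ≤ 1105/49.
r = √(1105/49) ≈ 4.749.

4.749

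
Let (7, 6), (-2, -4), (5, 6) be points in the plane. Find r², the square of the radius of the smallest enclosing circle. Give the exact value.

45.25

Call the three points A, B, C in the order given.
Side lengths²: AB² = 181, AC² = 4, BC² = 149.
Since AB² = 181 ≥ 149 + 4 = 153, the angle opposite AB is not acute, so the smallest enclosing circle has AB as diameter.
Centre = midpoint of AB = (2.5, 1), r² = 181/4 = 45.25.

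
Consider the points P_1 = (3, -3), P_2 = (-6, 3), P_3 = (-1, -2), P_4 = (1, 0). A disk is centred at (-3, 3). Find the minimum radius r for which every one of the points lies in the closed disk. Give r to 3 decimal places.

The required radius is the distance from (-3, 3) to the farthest point.
Squared distances: 72, 9, 29, 25.
Maximum is 72, attained at P_1.
r = √72 ≈ 8.485.

8.485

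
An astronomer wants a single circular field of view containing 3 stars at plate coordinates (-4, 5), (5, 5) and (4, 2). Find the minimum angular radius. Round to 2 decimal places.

Call the three points A, B, C in the order given.
Side lengths²: AB² = 81, AC² = 73, BC² = 10.
Since AB² = 81 < 73 + 10 = 83, the triangle is acute, so the smallest enclosing circle is the circumcircle.
Circumcentre = (0.5, 29/6), r² = 365/18.
r = √(365/18) ≈ 4.50.

4.50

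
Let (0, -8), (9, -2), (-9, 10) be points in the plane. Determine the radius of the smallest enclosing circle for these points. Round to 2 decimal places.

Call the three points A, B, C in the order given.
Side lengths²: AB² = 117, AC² = 405, BC² = 468.
Since BC² = 468 < 405 + 117 = 522, the triangle is acute, so the smallest enclosing circle is the circumcircle.
Circumcentre = (-0.75, 2.875), r² = 118.828125.
r = √(118.828125) ≈ 10.90.

10.90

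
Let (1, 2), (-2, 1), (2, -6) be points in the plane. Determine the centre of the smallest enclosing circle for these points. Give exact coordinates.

Call the three points A, B, C in the order given.
Side lengths²: AB² = 10, AC² = 65, BC² = 65.
Since BC² = 65 < 65 + 10 = 75, the triangle is acute, so the smallest enclosing circle is the circumcircle.
Circumcentre = (0.7, -2.1), r² = 16.9.
Centre = (0.7, -2.1).

(0.7, -2.1)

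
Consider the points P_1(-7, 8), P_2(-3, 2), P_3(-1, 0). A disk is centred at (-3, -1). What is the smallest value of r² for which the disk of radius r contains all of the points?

97

The required radius is the distance from (-3, -1) to the farthest point.
Squared distances: 97, 9, 5.
Maximum is 97, attained at P_1.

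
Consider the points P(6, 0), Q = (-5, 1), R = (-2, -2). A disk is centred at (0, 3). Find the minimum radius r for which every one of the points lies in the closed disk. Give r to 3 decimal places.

The required radius is the distance from (0, 3) to the farthest point.
Squared distances: 45, 29, 29.
Maximum is 45, attained at P.
r = √45 ≈ 6.708.

6.708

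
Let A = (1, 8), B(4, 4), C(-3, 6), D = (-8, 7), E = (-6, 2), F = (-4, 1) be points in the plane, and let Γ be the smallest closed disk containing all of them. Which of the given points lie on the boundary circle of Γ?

B, D

The minimum enclosing circle of a finite set is fixed by two of the points (as a diameter) or three (as a circumcircle).
The farthest pair is B–D with squared distance 153. The circle on this segment as diameter has centre (-2, 5.5) and r² = 153/4 = 38.25.
Check A: distance² to centre = 15.25 ≤ 38.25, so it lies inside.
All remaining points lie in this disk, and no smaller disk contains both endpoints, so this is the minimum enclosing circle.
The points at distance exactly r from the centre are B, D — 2 points.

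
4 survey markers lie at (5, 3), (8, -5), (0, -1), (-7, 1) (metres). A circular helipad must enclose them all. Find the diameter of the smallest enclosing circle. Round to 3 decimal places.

By Welzl's lemma the MEC is supported by two points (diametrically opposite) or three points (on a circumcircle).
The farthest pair is (8, -5)–(-7, 1) with squared distance 261. The circle on this segment as diameter has centre (0.5, -2) and r² = 261/4 = 65.25.
Check (5, 3): distance² to centre = 45.25 ≤ 65.25, so it lies inside.
All remaining points lie in this disk, and no smaller disk contains both endpoints, so this is the minimum enclosing circle.
Diameter = 2r = 2√(65.25) ≈ 16.155.

16.155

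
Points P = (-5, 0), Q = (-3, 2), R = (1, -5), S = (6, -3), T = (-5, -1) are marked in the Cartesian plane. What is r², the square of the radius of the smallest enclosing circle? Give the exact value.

The farthest pair is P–S with squared distance 130. The circle on this segment as diameter has centre (0.5, -1.5) and r² = 130/4 = 32.5.
Check Q: distance² to centre = 24.5 ≤ 32.5, so it lies inside.
All remaining points lie in this disk, and no smaller disk contains both endpoints, so this is the minimum enclosing circle.

32.5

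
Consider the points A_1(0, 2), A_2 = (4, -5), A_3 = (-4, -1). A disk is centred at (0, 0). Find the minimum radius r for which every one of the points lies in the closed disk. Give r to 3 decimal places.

6.403

The required radius is the distance from (0, 0) to the farthest point.
Squared distances: 4, 41, 17.
Maximum is 41, attained at A_2.
r = √41 ≈ 6.403.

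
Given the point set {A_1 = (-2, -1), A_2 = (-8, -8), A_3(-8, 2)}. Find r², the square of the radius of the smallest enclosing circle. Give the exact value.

26.5625

Side lengths²: A_1A_2² = 85, A_1A_3² = 45, A_2A_3² = 100.
Since A_2A_3² = 100 < 85 + 45 = 130, the triangle is acute, so the smallest enclosing circle is the circumcircle.
Circumcentre = (-6.75, -3), r² = 26.5625.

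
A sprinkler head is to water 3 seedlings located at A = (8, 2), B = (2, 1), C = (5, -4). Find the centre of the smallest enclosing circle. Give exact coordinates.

(117/22, -9/22)

Side lengths²: AB² = 37, AC² = 45, BC² = 34.
Since AC² = 45 < 37 + 34 = 71, the triangle is acute, so the smallest enclosing circle is the circumcircle.
Circumcentre = (117/22, -9/22), r² = 3145/242.
Centre = (117/22, -9/22).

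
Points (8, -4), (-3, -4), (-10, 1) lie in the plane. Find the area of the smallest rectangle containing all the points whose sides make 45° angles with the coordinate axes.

In coordinates u = x + y, v = x − y the rectangle is axis-aligned; the map (x,y)→(u,v) scales areas by 2.
u-values: 4, -7, -9; range = 4 − (-9) = 13.
v-values: 12, 1, -11; range = 12 − (-11) = 23.
Area = (13 × 23) / 2 = 149.5.

149.5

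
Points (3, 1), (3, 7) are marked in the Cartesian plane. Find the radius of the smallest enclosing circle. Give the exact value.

3

The smallest circle enclosing two points has them as diameter endpoints.
Centre = midpoint = (3, 4); r² = |(3, 1)−(3, 7)|²/4 = 36/4 = 9.
r = √9 = 3.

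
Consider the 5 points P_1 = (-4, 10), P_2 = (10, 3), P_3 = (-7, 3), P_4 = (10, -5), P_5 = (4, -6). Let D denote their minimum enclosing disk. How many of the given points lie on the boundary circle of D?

By Welzl's lemma the MEC is supported by two points (diametrically opposite) or three points (on a circumcircle).
The farthest pair is P_1–P_4 with squared distance 421. The circle on this segment as diameter has centre (3, 2.5) and r² = 421/4 = 105.25.
Check P_2: distance² to centre = 49.25 ≤ 105.25, so it lies inside.
All remaining points lie in this disk, and no smaller disk contains both endpoints, so this is the minimum enclosing circle.
The points at distance exactly r from the centre are P_1, P_4 — 2 points.

2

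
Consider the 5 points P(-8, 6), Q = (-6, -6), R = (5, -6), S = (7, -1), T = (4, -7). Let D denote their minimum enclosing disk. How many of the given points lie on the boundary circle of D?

3

The minimum enclosing circle is determined by three boundary points: P, R, T.
Their circumcentre is (-1.74, -0.26) with r² = 78.3752.
The farthest remaining point S is at distance² 76.9352 ≤ 78.3752.
The points at distance exactly r from the centre are P, R, T — 3 points.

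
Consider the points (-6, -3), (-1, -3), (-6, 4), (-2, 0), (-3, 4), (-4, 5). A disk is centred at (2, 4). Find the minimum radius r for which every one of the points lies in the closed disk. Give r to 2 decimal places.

The required radius is the distance from (2, 4) to the farthest point.
Squared distances: 113, 58, 64, 32, 25, 37.
Maximum is 113, attained at (-6, -3).
r = √113 ≈ 10.63.

10.63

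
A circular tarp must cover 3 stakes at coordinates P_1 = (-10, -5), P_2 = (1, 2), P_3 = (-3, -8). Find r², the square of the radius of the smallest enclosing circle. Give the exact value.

71485/1681

Side lengths²: P_1P_2² = 170, P_1P_3² = 58, P_2P_3² = 116.
Since P_1P_2² = 170 < 116 + 58 = 174, the triangle is acute, so the smallest enclosing circle is the circumcircle.
Circumcentre = (-181/41, -67/41), r² = 71485/1681.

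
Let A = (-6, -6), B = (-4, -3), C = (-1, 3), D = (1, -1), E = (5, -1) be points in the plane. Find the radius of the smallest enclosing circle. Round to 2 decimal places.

6.06

A smallest enclosing disk is always determined by at most three of the input points on its boundary.
The minimum enclosing circle is determined by three boundary points: A, C, E.
Their circumcentre is (-26/37, -113/37) with r² = 50297/1369.
The farthest remaining point B is at distance² 14888/1369 ≤ 50297/1369.
r = √(50297/1369) ≈ 6.06.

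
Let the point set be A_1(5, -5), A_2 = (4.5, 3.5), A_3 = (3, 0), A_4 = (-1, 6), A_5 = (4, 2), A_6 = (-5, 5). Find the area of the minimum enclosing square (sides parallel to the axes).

121

The bounding box has width 10 and height 11.
An axis-aligned square enclosing the set must have side ≥ max(width, height).
So the minimum side is max(10, 11) = 11.
Area = 11² = 121.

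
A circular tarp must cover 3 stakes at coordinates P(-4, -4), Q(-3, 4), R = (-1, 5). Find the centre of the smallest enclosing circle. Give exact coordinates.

(-2.5, 0.5)

Side lengths²: PQ² = 65, PR² = 90, QR² = 5.
Since PR² = 90 ≥ 65 + 5 = 70, the angle opposite PR is not acute, so the smallest enclosing circle has PR as diameter.
Centre = midpoint of PR = (-2.5, 0.5), r² = 90/4 = 22.5.
Centre = (-2.5, 0.5).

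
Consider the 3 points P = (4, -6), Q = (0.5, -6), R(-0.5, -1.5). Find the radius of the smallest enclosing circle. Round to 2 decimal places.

Side lengths²: PQ² = 12.25, PR² = 40.5, QR² = 21.25.
Since PR² = 40.5 ≥ 21.25 + 12.25 = 33.5, the angle opposite PR is not acute, so the smallest enclosing circle has PR as diameter.
Centre = midpoint of PR = (1.75, -3.75), r² = 40.5/4 = 10.125.
r = √(10.125) ≈ 3.18.

3.18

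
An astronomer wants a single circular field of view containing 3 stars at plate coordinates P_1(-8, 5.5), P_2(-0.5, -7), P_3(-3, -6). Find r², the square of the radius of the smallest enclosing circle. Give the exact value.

Side lengths²: P_1P_2² = 212.5, P_1P_3² = 157.25, P_2P_3² = 7.25.
Since P_1P_2² = 212.5 ≥ 157.25 + 7.25 = 164.5, the angle opposite P_1P_2 is not acute, so the smallest enclosing circle has P_1P_2 as diameter.
Centre = midpoint of P_1P_2 = (-4.25, -0.75), r² = 212.5/4 = 53.125.

53.125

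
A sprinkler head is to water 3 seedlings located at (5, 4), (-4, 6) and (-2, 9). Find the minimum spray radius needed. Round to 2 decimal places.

Call the three points A, B, C in the order given.
Side lengths²: AB² = 85, AC² = 74, BC² = 13.
Since AB² = 85 < 74 + 13 = 87, the triangle is acute, so the smallest enclosing circle is the circumcircle.
Circumcentre = (33/62, 319/62), r² = 40885/1922.
r = √(40885/1922) ≈ 4.61.

4.61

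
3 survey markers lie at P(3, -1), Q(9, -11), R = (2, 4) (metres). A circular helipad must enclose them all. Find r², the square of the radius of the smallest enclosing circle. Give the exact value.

Side lengths²: PQ² = 136, PR² = 26, QR² = 274.
Since QR² = 274 ≥ 136 + 26 = 162, the angle opposite QR is not acute, so the smallest enclosing circle has QR as diameter.
Centre = midpoint of QR = (5.5, -3.5), r² = 274/4 = 68.5.

68.5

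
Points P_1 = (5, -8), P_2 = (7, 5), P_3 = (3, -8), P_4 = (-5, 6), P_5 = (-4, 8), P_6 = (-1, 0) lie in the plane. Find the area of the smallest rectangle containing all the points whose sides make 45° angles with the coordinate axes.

In coordinates u = x + y, v = x − y the rectangle is axis-aligned; the map (x,y)→(u,v) scales areas by 2.
u-values: -3, 12, -5, 1, 4, -1; range = 12 − (-5) = 17.
v-values: 13, 2, 11, -11, -12, -1; range = 13 − (-12) = 25.
Area = (17 × 25) / 2 = 212.5.

212.5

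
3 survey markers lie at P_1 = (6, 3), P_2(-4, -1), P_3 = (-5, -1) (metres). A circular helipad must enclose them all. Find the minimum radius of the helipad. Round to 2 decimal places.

5.85

Side lengths²: P_1P_2² = 116, P_1P_3² = 137, P_2P_3² = 1.
Since P_1P_3² = 137 ≥ 116 + 1 = 117, the angle opposite P_1P_3 is not acute, so the smallest enclosing circle has P_1P_3 as diameter.
Centre = midpoint of P_1P_3 = (0.5, 1), r² = 137/4 = 34.25.
r = √(34.25) ≈ 5.85.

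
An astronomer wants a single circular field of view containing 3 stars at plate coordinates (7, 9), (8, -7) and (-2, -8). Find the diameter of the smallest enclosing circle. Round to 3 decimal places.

19.235

Call the three points A, B, C in the order given.
Side lengths²: AB² = 257, AC² = 370, BC² = 101.
Since AC² = 370 ≥ 257 + 101 = 358, the angle opposite AC is not acute, so the smallest enclosing circle has AC as diameter.
Centre = midpoint of AC = (2.5, 0.5), r² = 370/4 = 92.5.
Diameter = 2r = 2√(92.5) ≈ 19.235.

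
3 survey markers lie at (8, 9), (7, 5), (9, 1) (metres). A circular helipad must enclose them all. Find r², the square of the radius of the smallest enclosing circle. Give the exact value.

16.25

Call the three points A, B, C in the order given.
Side lengths²: AB² = 17, AC² = 65, BC² = 20.
Since AC² = 65 ≥ 20 + 17 = 37, the angle opposite AC is not acute, so the smallest enclosing circle has AC as diameter.
Centre = midpoint of AC = (8.5, 5), r² = 65/4 = 16.25.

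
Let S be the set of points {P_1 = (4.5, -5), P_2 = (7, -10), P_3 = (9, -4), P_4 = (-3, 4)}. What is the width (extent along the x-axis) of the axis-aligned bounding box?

max x = 9, min x = -3, so width = 12.

12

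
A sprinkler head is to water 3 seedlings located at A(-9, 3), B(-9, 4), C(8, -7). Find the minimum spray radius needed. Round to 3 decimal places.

10.124

Side lengths²: AB² = 1, AC² = 389, BC² = 410.
Since BC² = 410 ≥ 389 + 1 = 390, the angle opposite BC is not acute, so the smallest enclosing circle has BC as diameter.
Centre = midpoint of BC = (-0.5, -1.5), r² = 410/4 = 102.5.
r = √(102.5) ≈ 10.124.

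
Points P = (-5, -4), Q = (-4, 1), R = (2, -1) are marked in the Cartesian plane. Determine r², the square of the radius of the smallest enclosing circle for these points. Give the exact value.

14.7265625

Side lengths²: PQ² = 26, PR² = 58, QR² = 40.
Since PR² = 58 < 40 + 26 = 66, the triangle is acute, so the smallest enclosing circle is the circumcircle.
Circumcentre = (-1.6875, -2.0625), r² = 14.7265625.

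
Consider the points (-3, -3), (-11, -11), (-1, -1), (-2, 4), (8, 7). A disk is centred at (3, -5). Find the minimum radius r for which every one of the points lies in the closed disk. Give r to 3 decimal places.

15.232

The required radius is the distance from (3, -5) to the farthest point.
Squared distances: 40, 232, 32, 106, 169.
Maximum is 232, attained at (-11, -11).
r = √232 ≈ 15.232.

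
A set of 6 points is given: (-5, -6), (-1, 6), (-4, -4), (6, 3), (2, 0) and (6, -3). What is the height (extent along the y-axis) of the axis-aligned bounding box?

max y = 6, min y = -6, so height = 12.

12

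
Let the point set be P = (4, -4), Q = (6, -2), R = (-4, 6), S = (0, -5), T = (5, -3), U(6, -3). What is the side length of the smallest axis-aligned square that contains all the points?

The bounding box has width 10 and height 11.
An axis-aligned square enclosing the set must have side ≥ max(width, height).
So the minimum side is max(10, 11) = 11.

11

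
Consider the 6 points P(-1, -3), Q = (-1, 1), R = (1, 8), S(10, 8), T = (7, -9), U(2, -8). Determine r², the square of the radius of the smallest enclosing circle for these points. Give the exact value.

A smallest enclosing disk is always determined by at most three of the input points on its boundary.
The minimum enclosing circle is determined by three boundary points: R, S, T.
Their circumcentre is (5.5, 1/34) with r² = 48425/578.
The farthest remaining point U is at distance² 44345/578 ≤ 48425/578.

48425/578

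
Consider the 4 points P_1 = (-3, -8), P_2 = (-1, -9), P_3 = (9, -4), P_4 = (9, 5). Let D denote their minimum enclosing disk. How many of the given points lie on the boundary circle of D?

A smallest enclosing disk is always determined by at most three of the input points on its boundary.
The farthest pair is P_1–P_4 with squared distance 313. The circle on this segment as diameter has centre (3, -1.5) and r² = 313/4 = 78.25.
Check P_2: distance² to centre = 72.25 ≤ 78.25, so it lies inside.
All remaining points lie in this disk, and no smaller disk contains both endpoints, so this is the minimum enclosing circle.
The points at distance exactly r from the centre are P_1, P_4 — 2 points.

2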